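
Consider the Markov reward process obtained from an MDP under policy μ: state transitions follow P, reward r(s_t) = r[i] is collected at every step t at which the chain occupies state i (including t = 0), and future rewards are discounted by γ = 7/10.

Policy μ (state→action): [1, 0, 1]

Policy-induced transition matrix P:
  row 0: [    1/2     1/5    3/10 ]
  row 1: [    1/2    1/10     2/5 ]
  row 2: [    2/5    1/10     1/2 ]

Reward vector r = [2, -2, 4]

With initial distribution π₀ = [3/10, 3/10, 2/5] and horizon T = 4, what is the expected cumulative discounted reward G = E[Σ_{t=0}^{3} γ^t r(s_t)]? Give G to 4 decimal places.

G = 5.0468

t=0: π = [0.3000, 0.3000, 0.4000], E[r] = 1.6000, γ^t·E[r] = 1.600000, running G = 1.600000
t=1: π = [0.4600, 0.1300, 0.4100], E[r] = 2.3000, γ^t·E[r] = 1.610000, running G = 3.210000
t=2: π = [0.4590, 0.1460, 0.3950], E[r] = 2.2060, γ^t·E[r] = 1.080940, running G = 4.290940
t=3: π = [0.4605, 0.1459, 0.3936], E[r] = 2.2036, γ^t·E[r] = 0.755835, running G = 5.046775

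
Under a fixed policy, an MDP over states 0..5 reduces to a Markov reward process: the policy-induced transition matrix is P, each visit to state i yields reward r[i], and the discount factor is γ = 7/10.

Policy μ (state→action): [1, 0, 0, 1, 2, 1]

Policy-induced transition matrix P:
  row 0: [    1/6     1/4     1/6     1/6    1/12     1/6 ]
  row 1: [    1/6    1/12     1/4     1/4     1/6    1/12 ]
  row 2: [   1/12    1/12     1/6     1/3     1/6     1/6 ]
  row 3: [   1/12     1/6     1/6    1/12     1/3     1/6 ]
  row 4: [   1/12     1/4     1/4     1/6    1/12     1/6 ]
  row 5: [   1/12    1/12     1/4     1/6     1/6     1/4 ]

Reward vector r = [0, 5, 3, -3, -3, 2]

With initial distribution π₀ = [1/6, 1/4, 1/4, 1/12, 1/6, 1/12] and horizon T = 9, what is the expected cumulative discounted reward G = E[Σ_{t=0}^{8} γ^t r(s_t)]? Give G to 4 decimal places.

G = 2.6426

t=0: π = [0.1667, 0.2500, 0.2500, 0.0833, 0.1667, 0.0833], E[r] = 1.4167, γ^t·E[r] = 1.416667, running G = 1.416667
t=1: π = [0.1181, 0.1458, 0.2083, 0.2222, 0.1528, 0.1528], E[r] = 0.5347, γ^t·E[r] = 0.374306, running G = 1.790972
t=2: π = [0.1053, 0.1470, 0.2043, 0.1950, 0.1811, 0.1672], E[r] = 0.5538, γ^t·E[r] = 0.271372, running G = 2.062344
t=3: π = [0.1044, 0.1473, 0.2079, 0.1967, 0.1753, 0.1684], E[r] = 0.5812, γ^t·E[r] = 0.199339, running G = 2.261683
t=4: π = [0.1043, 0.1463, 0.2076, 0.1972, 0.1761, 0.1684], E[r] = 0.5712, γ^t·E[r] = 0.137143, running G = 2.398826
t=5: π = [0.1042, 0.1465, 0.2076, 0.1970, 0.1762, 0.1685], E[r] = 0.5727, γ^t·E[r] = 0.096258, running G = 2.495084
t=6: π = [0.1042, 0.1465, 0.2076, 0.1971, 0.1761, 0.1685], E[r] = 0.5726, γ^t·E[r] = 0.067370, running G = 2.562454
t=7: π = [0.1042, 0.1465, 0.2076, 0.1971, 0.1761, 0.1685], E[r] = 0.5726, γ^t·E[r] = 0.047156, running G = 2.609610
t=8: π = [0.1042, 0.1465, 0.2076, 0.1971, 0.1761, 0.1685], E[r] = 0.5726, γ^t·E[r] = 0.033010, running G = 2.642620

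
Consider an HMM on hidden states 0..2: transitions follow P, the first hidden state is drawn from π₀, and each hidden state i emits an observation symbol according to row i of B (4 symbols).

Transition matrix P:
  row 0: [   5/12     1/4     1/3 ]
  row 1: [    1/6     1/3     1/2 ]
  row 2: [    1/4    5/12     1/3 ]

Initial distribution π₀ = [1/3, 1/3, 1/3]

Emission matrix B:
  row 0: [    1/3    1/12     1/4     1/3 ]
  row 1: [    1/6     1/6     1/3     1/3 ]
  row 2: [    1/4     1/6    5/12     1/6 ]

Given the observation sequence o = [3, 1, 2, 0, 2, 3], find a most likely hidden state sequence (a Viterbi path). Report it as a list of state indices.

path = [1, 2, 1, 2, 2, 1]

t=0: δ = [1.111e-01, 1.111e-01, 5.556e-02]  (obs o_0=3)
t=1: δ = [3.858e-03, 6.173e-03, 9.259e-03]  ψ = [0, 1, 1]  (obs o_1=1)
t=2: δ = [5.787e-04, 1.286e-03, 1.286e-03]  ψ = [2, 2, 1]  (obs o_2=2)
t=3: δ = [1.072e-04, 8.931e-05, 1.608e-04]  ψ = [2, 2, 1]  (obs o_3=0)
t=4: δ = [1.116e-05, 2.233e-05, 2.233e-05]  ψ = [0, 2, 2]  (obs o_4=2)
t=5: δ = [1.861e-06, 3.101e-06, 1.861e-06]  ψ = [2, 2, 1]  (obs o_5=3)
backtrack: best end state = 1; path = [1, 2, 1, 2, 2, 1]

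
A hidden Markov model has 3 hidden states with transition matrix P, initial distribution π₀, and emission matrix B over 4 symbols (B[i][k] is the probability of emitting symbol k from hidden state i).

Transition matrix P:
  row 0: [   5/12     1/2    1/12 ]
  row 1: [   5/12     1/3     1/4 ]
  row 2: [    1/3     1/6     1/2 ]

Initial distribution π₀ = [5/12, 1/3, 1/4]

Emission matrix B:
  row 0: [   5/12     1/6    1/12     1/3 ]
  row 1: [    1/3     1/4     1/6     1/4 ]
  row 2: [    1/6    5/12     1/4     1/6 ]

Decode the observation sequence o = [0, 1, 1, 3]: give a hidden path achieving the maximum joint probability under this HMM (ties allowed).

path = [1, 2, 2, 0]

t=0: δ = [1.736e-01, 1.111e-01, 4.167e-02]  (obs o_0=0)
t=1: δ = [1.206e-02, 2.170e-02, 1.157e-02]  ψ = [0, 0, 1]  (obs o_1=1)
t=2: δ = [1.507e-03, 1.808e-03, 2.411e-03]  ψ = [1, 1, 2]  (obs o_2=1)
t=3: δ = [2.679e-04, 1.884e-04, 2.009e-04]  ψ = [2, 0, 2]  (obs o_3=3)
backtrack: best end state = 0; path = [1, 2, 2, 0]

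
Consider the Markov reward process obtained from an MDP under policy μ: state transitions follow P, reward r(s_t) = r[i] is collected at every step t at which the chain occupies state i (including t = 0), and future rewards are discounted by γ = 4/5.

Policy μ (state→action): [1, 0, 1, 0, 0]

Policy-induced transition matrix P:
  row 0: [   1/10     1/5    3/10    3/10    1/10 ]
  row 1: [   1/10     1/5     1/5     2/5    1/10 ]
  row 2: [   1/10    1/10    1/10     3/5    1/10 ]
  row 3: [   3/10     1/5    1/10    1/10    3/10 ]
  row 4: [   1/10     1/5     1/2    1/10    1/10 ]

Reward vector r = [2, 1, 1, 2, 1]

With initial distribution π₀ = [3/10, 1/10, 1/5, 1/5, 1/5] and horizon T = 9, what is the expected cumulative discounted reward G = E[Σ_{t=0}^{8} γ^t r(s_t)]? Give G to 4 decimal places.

t=0: π = [0.3000, 0.1000, 0.2000, 0.2000, 0.2000], E[r] = 1.5000, γ^t·E[r] = 1.500000, running G = 1.500000
t=1: π = [0.1400, 0.1800, 0.2500, 0.2900, 0.1400], E[r] = 1.4300, γ^t·E[r] = 1.144000, running G = 2.644000
t=2: π = [0.1580, 0.1750, 0.2020, 0.3070, 0.1580], E[r] = 1.4650, γ^t·E[r] = 0.937600, running G = 3.581600
t=3: π = [0.1614, 0.1798, 0.2123, 0.2851, 0.1614], E[r] = 1.4465, γ^t·E[r] = 0.740608, running G = 4.322208
t=4: π = [0.1570, 0.1788, 0.2148, 0.2924, 0.1570], E[r] = 1.4494, γ^t·E[r] = 0.593670, running G = 4.915878
t=5: π = [0.1585, 0.1785, 0.2121, 0.2924, 0.1585], E[r] = 1.4509, γ^t·E[r] = 0.475437, running G = 5.391315
t=6: π = [0.1585, 0.1788, 0.2129, 0.2913, 0.1585], E[r] = 1.4498, γ^t·E[r] = 0.380052, running G = 5.771367
t=7: π = [0.1583, 0.1787, 0.2130, 0.2918, 0.1583], E[r] = 1.4501, γ^t·E[r] = 0.304100, running G = 6.075467
t=8: π = [0.1584, 0.1787, 0.2128, 0.2917, 0.1584], E[r] = 1.4501, γ^t·E[r] = 0.243288, running G = 6.318756

G = 6.3188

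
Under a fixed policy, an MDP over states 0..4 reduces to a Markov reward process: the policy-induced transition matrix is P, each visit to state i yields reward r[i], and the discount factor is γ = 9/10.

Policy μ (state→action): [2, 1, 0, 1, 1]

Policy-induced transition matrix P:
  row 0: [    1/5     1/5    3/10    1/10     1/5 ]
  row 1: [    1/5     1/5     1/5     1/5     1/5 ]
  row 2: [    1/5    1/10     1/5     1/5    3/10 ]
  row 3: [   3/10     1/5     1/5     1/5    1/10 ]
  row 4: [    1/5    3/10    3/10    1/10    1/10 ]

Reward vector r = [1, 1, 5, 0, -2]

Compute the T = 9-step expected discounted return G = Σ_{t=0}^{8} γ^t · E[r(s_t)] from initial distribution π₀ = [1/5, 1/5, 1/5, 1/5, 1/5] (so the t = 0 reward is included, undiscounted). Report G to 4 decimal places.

G = 7.3495

t=0: π = [0.2000, 0.2000, 0.2000, 0.2000, 0.2000], E[r] = 1.0000, γ^t·E[r] = 1.000000, running G = 1.000000
t=1: π = [0.2200, 0.2000, 0.2400, 0.1600, 0.1800], E[r] = 1.2600, γ^t·E[r] = 1.134000, running G = 2.134000
t=2: π = [0.2160, 0.1940, 0.2400, 0.1600, 0.1900], E[r] = 1.2300, γ^t·E[r] = 0.996300, running G = 3.130300
t=3: π = [0.2160, 0.1950, 0.2406, 0.1594, 0.1890], E[r] = 1.2360, γ^t·E[r] = 0.901044, running G = 4.031344
t=4: π = [0.2159, 0.1948, 0.2405, 0.1595, 0.1892], E[r] = 1.2348, γ^t·E[r] = 0.810179, running G = 4.841523
t=5: π = [0.2160, 0.1949, 0.2405, 0.1595, 0.1892], E[r] = 1.2350, γ^t·E[r] = 0.729282, running G = 5.570805
t=6: π = [0.2159, 0.1949, 0.2405, 0.1595, 0.1892], E[r] = 1.2350, γ^t·E[r] = 0.656334, running G = 6.227139
t=7: π = [0.2159, 0.1949, 0.2405, 0.1595, 0.1892], E[r] = 1.2350, γ^t·E[r] = 0.590704, running G = 6.817842
t=8: π = [0.2159, 0.1949, 0.2405, 0.1595, 0.1892], E[r] = 1.2350, γ^t·E[r] = 0.531633, running G = 7.349475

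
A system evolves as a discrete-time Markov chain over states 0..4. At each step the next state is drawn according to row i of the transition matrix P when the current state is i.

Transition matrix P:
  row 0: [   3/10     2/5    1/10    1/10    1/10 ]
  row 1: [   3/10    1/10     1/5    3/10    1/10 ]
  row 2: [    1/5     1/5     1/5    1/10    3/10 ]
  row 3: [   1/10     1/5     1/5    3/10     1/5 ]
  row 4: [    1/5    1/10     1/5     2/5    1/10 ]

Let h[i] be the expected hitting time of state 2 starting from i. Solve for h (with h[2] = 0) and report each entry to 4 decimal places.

First-step conditioning: h[2] = 0; for i ≠ 2, h[i] = 1 + Σ_k P[i][k]·h[k].
  h[0] = 1 + 3/10·h[0] + 2/5·h[1] + 1/10·h[3] + 1/10·h[4]
  h[1] = 1 + 3/10·h[0] + 1/10·h[1] + 3/10·h[3] + 1/10·h[4]
  h[3] = 1 + 1/10·h[0] + 1/5·h[1] + 3/10·h[3] + 1/5·h[4]
  h[4] = 1 + 1/5·h[0] + 1/10·h[1] + 2/5·h[3] + 1/10·h[4]
Solving the 4×4 linear system over states ≠ 2 gives exactly h = [1745/279, 1580/279, 0, 515/93, 520/93] (h[2] = 0 is the target).

h = [6.2545, 5.6631, 0.0000, 5.5376, 5.5914]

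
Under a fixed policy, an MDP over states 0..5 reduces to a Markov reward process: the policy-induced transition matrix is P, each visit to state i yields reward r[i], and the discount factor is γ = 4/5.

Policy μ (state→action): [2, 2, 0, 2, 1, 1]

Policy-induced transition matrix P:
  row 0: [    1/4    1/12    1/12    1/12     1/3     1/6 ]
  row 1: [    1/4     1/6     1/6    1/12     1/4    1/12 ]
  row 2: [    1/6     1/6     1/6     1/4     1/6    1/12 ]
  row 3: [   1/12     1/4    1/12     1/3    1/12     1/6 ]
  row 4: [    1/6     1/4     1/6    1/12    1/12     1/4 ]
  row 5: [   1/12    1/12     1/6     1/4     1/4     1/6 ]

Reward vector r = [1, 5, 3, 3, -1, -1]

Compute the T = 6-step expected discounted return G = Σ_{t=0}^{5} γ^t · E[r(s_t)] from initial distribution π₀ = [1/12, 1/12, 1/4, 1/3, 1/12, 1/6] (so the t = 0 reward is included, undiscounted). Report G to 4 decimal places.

G = 6.5645

t=0: π = [0.0833, 0.0833, 0.2500, 0.3333, 0.0833, 0.1667], E[r] = 2.0000, γ^t·E[r] = 2.000000, running G = 2.000000
t=1: π = [0.1389, 0.1806, 0.1319, 0.2361, 0.1667, 0.1458], E[r] = 1.8333, γ^t·E[r] = 1.466667, running G = 3.466667
t=2: π = [0.1615, 0.1765, 0.1354, 0.1887, 0.1834, 0.1545], E[r] = 1.6782, γ^t·E[r] = 1.074074, running G = 4.540741
t=3: π = [0.1662, 0.1713, 0.1375, 0.1788, 0.1902, 0.1560], E[r] = 1.6258, γ^t·E[r] = 0.832395, running G = 5.373136
t=4: π = [0.1669, 0.1706, 0.1379, 0.1769, 0.1909, 0.1568], E[r] = 1.6166, γ^t·E[r] = 0.662170, running G = 6.035305
t=5: π = [0.1670, 0.1703, 0.1380, 0.1767, 0.1911, 0.1569], E[r] = 1.6148, γ^t·E[r] = 0.529148, running G = 6.564454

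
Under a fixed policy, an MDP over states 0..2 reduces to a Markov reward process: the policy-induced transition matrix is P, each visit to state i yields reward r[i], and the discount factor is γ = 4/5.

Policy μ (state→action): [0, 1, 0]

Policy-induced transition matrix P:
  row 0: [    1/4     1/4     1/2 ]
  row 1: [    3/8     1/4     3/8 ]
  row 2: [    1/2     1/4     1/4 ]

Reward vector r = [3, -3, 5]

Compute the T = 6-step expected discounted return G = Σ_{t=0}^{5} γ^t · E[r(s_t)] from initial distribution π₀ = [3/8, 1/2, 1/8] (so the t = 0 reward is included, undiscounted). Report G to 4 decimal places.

t=0: π = [0.3750, 0.5000, 0.1250], E[r] = 0.2500, γ^t·E[r] = 0.250000, running G = 0.250000
t=1: π = [0.3438, 0.2500, 0.4063], E[r] = 2.3125, γ^t·E[r] = 1.850000, running G = 2.100000
t=2: π = [0.3828, 0.2500, 0.3672], E[r] = 2.2344, γ^t·E[r] = 1.430000, running G = 3.530000
t=3: π = [0.3730, 0.2500, 0.3770], E[r] = 2.2539, γ^t·E[r] = 1.154000, running G = 4.684000
t=4: π = [0.3755, 0.2500, 0.3745], E[r] = 2.2490, γ^t·E[r] = 0.921200, running G = 5.605200
t=5: π = [0.3749, 0.2500, 0.3751], E[r] = 2.2502, γ^t·E[r] = 0.737360, running G = 6.342560

G = 6.3426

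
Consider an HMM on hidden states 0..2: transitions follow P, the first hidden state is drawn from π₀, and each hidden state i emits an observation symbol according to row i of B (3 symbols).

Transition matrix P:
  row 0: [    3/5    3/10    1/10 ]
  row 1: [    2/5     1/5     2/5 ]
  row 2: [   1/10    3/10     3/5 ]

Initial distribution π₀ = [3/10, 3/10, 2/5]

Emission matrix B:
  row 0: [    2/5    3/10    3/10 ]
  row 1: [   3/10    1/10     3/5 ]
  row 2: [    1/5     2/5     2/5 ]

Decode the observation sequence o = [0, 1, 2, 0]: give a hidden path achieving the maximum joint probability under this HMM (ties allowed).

t=0: δ = [1.200e-01, 9.000e-02, 8.000e-02]  (obs o_0=0)
t=1: δ = [2.160e-02, 3.600e-03, 1.920e-02]  ψ = [0, 0, 2]  (obs o_1=1)
t=2: δ = [3.888e-03, 3.888e-03, 4.608e-03]  ψ = [0, 0, 2]  (obs o_2=2)
t=3: δ = [9.331e-04, 4.147e-04, 5.530e-04]  ψ = [0, 2, 2]  (obs o_3=0)
backtrack: best end state = 0; path = [0, 0, 0, 0]

path = [0, 0, 0, 0]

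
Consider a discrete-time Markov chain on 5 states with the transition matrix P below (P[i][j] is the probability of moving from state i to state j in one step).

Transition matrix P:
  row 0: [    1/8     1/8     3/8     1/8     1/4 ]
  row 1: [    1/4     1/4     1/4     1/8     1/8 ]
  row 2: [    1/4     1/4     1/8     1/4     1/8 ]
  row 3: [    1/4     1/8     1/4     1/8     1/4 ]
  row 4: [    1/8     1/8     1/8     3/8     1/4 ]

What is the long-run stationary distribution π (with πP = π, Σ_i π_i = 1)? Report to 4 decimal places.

Balance equations π_j = Σ_i π_i·P[i][j]:
  π_0 = 1/8·π_0 + 1/4·π_1 + 1/4·π_2 + 1/4·π_3 + 1/8·π_4
  π_1 = 1/8·π_0 + 1/4·π_1 + 1/4·π_2 + 1/8·π_3 + 1/8·π_4
  π_2 = 3/8·π_0 + 1/4·π_1 + 1/8·π_2 + 1/4·π_3 + 1/8·π_4
  π_3 = 1/8·π_0 + 1/8·π_1 + 1/4·π_2 + 1/8·π_3 + 3/8·π_4
  normalize: π_0 + π_1 + π_2 + π_3 + π_4 = 1
Solving the linear system gives exactly π = [891/4456, 389/2228, 495/2228, 113/557, 893/4456].

π = [0.2000, 0.1746, 0.2222, 0.2029, 0.2004]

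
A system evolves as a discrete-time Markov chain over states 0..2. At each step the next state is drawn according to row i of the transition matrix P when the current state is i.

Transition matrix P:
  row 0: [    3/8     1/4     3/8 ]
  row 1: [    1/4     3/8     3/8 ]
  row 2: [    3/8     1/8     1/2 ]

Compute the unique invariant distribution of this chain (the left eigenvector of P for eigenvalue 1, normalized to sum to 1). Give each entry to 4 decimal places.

Balance equations π_j = Σ_i π_i·P[i][j]:
  π_0 = 3/8·π_0 + 1/4·π_1 + 3/8·π_2
  π_1 = 1/4·π_0 + 3/8·π_1 + 1/8·π_2
  normalize: π_0 + π_1 + π_2 = 1
Solving the linear system gives exactly π = [17/49, 11/49, 3/7].

π = [0.3469, 0.2245, 0.4286]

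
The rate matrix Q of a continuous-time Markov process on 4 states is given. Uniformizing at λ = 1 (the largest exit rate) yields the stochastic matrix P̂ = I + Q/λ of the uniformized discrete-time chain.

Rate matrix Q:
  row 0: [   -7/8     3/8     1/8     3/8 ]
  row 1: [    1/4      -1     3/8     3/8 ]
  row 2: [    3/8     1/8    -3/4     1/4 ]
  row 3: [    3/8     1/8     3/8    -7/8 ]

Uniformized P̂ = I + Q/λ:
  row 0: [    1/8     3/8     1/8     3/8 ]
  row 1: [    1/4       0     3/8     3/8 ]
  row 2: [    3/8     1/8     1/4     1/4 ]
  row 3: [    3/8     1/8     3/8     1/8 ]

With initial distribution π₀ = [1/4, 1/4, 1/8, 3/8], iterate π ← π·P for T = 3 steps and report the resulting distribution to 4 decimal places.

π = [0.2817, 0.1743, 0.2703, 0.2737]

t=0: π = [0.2500, 0.2500, 0.1250, 0.3750]
t=1: π = [0.2813, 0.1563, 0.2969, 0.2656]
t=2: π = [0.2852, 0.1758, 0.2676, 0.2715]
t=3: π = [0.2817, 0.1743, 0.2703, 0.2737]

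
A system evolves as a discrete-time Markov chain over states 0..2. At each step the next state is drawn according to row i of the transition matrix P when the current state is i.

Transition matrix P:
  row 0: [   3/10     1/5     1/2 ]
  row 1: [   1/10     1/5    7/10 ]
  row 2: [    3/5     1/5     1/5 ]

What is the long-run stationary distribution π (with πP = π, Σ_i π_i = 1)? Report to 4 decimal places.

Balance equations π_j = Σ_i π_i·P[i][j]:
  π_0 = 3/10·π_0 + 1/10·π_1 + 3/5·π_2
  π_1 = 1/5·π_0 + 1/5·π_1 + 1/5·π_2
  normalize: π_0 + π_1 + π_2 = 1
Solving the linear system gives exactly π = [5/13, 1/5, 27/65].

π = [0.3846, 0.2000, 0.4154]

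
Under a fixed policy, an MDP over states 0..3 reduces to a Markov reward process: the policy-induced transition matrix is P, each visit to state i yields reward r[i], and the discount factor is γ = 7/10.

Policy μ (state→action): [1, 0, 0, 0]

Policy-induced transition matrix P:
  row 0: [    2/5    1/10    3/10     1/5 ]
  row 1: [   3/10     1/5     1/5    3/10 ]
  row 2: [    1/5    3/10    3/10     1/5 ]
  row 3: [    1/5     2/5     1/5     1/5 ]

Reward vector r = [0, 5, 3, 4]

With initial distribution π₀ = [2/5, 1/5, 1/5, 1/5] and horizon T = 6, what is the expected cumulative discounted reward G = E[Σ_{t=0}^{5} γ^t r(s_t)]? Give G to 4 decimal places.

t=0: π = [0.4000, 0.2000, 0.2000, 0.2000], E[r] = 2.4000, γ^t·E[r] = 2.400000, running G = 2.400000
t=1: π = [0.3000, 0.2200, 0.2600, 0.2200], E[r] = 2.7600, γ^t·E[r] = 1.932000, running G = 4.332000
t=2: π = [0.2820, 0.2400, 0.2560, 0.2220], E[r] = 2.8560, γ^t·E[r] = 1.399440, running G = 5.731440
t=3: π = [0.2804, 0.2418, 0.2538, 0.2240], E[r] = 2.8664, γ^t·E[r] = 0.983175, running G = 6.714615
t=4: π = [0.2803, 0.2421, 0.2534, 0.2242], E[r] = 2.8677, γ^t·E[r] = 0.688530, running G = 7.403145
t=5: π = [0.2803, 0.2422, 0.2534, 0.2242], E[r] = 2.8677, γ^t·E[r] = 0.481978, running G = 7.885123

G = 7.8851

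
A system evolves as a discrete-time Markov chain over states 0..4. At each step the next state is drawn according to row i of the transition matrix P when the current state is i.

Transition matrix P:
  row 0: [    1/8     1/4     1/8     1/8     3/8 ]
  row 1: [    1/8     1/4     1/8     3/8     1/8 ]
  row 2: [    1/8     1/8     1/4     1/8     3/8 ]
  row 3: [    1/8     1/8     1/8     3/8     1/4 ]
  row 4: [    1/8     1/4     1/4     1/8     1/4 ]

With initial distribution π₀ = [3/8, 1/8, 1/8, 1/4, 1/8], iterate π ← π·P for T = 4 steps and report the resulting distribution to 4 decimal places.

t=0: π = [0.3750, 0.1250, 0.1250, 0.2500, 0.1250]
t=1: π = [0.1250, 0.2031, 0.1563, 0.2188, 0.2969]
t=2: π = [0.1250, 0.2031, 0.1816, 0.2305, 0.2598]
t=3: π = [0.1250, 0.1985, 0.1802, 0.2334, 0.2629]
t=4: π = [0.1250, 0.1983, 0.1804, 0.2330, 0.2633]

π = [0.1250, 0.1983, 0.1804, 0.2330, 0.2633]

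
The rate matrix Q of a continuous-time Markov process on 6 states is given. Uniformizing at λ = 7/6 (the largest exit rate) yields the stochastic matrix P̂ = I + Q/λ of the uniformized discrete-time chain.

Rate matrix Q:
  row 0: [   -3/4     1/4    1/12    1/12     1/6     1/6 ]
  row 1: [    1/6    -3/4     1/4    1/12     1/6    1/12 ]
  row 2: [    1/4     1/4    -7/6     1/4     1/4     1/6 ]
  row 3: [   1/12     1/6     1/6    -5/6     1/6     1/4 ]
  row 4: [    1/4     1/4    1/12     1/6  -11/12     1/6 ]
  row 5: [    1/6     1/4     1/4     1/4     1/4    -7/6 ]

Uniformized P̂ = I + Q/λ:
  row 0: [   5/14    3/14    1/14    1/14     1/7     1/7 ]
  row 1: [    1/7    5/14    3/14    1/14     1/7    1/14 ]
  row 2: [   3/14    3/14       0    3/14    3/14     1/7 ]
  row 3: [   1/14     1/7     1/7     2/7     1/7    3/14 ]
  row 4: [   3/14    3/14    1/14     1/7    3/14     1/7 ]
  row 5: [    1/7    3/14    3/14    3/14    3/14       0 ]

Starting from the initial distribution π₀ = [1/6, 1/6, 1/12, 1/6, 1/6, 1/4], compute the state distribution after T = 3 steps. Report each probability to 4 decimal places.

t=0: π = [0.1667, 0.1667, 0.0833, 0.1667, 0.1667, 0.2500]
t=1: π = [0.1845, 0.2262, 0.1369, 0.1667, 0.1786, 0.1071]
t=2: π = [0.1930, 0.2347, 0.1212, 0.1548, 0.1730, 0.1233]
t=3: π = [0.1942, 0.2368, 0.1250, 0.1519, 0.1727, 0.1195]

π = [0.1942, 0.2368, 0.1250, 0.1519, 0.1727, 0.1195]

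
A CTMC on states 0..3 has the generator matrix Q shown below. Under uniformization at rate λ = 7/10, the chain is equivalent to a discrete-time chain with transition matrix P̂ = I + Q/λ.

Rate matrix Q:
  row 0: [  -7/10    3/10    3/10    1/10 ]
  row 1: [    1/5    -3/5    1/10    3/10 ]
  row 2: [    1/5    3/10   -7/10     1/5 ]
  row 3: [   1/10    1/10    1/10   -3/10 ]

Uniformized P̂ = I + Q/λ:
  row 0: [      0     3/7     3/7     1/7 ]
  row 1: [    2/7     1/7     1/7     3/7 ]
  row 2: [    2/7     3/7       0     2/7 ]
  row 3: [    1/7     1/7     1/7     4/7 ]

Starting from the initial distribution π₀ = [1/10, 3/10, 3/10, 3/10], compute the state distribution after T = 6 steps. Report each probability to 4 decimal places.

π = [0.1762, 0.2415, 0.1692, 0.4130]

t=0: π = [0.1000, 0.3000, 0.3000, 0.3000]
t=1: π = [0.2143, 0.2571, 0.1286, 0.4000]
t=2: π = [0.1673, 0.2408, 0.1857, 0.4061]
t=3: π = [0.1799, 0.2437, 0.1641, 0.4122]
t=4: π = [0.1754, 0.2411, 0.1708, 0.4126]
t=5: π = [0.1766, 0.2418, 0.1686, 0.4130]
t=6: π = [0.1762, 0.2415, 0.1692, 0.4130]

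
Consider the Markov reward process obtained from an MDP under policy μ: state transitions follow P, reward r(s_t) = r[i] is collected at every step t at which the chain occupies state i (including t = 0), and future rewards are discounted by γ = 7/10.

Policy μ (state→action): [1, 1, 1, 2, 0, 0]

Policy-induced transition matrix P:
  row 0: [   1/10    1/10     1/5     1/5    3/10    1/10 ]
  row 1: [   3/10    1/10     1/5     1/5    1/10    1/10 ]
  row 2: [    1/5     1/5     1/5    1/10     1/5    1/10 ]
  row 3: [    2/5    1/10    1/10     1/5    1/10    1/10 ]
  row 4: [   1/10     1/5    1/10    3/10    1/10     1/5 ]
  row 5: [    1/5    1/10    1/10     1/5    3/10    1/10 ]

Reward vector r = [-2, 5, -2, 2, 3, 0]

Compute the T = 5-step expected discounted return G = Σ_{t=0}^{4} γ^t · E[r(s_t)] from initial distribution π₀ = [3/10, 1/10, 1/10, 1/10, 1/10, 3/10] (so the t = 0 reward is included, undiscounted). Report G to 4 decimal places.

t=0: π = [0.3000, 0.1000, 0.1000, 0.1000, 0.1000, 0.3000], E[r] = 0.2000, γ^t·E[r] = 0.200000, running G = 0.200000
t=1: π = [0.1900, 0.1200, 0.1500, 0.2000, 0.2300, 0.1100], E[r] = 1.0100, γ^t·E[r] = 0.707000, running G = 0.907000
t=2: π = [0.2100, 0.1380, 0.1460, 0.2080, 0.1750, 0.1230], E[r] = 0.9190, γ^t·E[r] = 0.450310, running G = 1.357310
t=3: π = [0.2169, 0.1321, 0.1494, 0.2029, 0.1812, 0.1175], E[r] = 0.8773, γ^t·E[r] = 0.300914, running G = 1.658224
t=4: π = [0.2140, 0.1331, 0.1498, 0.2032, 0.1818, 0.1181], E[r] = 0.8895, γ^t·E[r] = 0.213564, running G = 1.871788

G = 1.8718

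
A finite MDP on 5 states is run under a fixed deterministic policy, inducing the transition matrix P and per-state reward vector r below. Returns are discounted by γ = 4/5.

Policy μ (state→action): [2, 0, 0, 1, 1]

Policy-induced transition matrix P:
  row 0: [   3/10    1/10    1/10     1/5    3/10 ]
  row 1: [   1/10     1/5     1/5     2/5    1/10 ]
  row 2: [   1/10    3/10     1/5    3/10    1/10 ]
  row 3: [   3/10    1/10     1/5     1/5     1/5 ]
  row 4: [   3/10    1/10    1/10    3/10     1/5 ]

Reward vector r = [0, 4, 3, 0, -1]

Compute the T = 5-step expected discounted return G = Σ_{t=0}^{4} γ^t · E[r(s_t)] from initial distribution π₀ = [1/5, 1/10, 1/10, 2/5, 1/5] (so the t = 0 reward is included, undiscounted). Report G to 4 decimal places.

t=0: π = [0.2000, 0.1000, 0.1000, 0.4000, 0.2000], E[r] = 0.5000, γ^t·E[r] = 0.500000, running G = 0.500000
t=1: π = [0.2600, 0.1300, 0.1600, 0.2500, 0.2000], E[r] = 0.8000, γ^t·E[r] = 0.640000, running G = 1.140000
t=2: π = [0.2420, 0.1450, 0.1540, 0.2620, 0.1970], E[r] = 0.8450, γ^t·E[r] = 0.540800, running G = 1.680800
t=3: π = [0.2402, 0.1453, 0.1561, 0.2641, 0.1943], E[r] = 0.8552, γ^t·E[r] = 0.437862, running G = 2.118662
t=4: π = [0.2397, 0.1458, 0.1566, 0.2641, 0.1939], E[r] = 0.8588, γ^t·E[r] = 0.351752, running G = 2.470415

G = 2.4704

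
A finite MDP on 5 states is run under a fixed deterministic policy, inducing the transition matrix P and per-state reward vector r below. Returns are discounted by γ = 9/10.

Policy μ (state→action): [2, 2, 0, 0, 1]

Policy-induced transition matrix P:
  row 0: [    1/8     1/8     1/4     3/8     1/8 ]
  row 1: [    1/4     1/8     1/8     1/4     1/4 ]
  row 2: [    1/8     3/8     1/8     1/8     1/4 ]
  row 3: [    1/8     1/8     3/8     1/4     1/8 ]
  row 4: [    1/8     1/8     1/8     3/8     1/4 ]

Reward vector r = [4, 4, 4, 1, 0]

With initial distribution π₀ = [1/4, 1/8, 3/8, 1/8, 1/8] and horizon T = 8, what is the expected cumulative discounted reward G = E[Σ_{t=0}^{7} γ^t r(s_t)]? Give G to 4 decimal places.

G = 14.4358

t=0: π = [0.2500, 0.1250, 0.3750, 0.1250, 0.1250], E[r] = 3.1250, γ^t·E[r] = 3.125000, running G = 3.125000
t=1: π = [0.1406, 0.2188, 0.1875, 0.2500, 0.2031], E[r] = 2.4375, γ^t·E[r] = 2.193750, running G = 5.318750
t=2: π = [0.1523, 0.1719, 0.2051, 0.2695, 0.2012], E[r] = 2.3867, γ^t·E[r] = 1.933242, running G = 7.251992
t=3: π = [0.1465, 0.1763, 0.2114, 0.2686, 0.1973], E[r] = 2.4053, γ^t·E[r] = 1.753444, running G = 9.005437
t=4: π = [0.1470, 0.1779, 0.2104, 0.2665, 0.1981], E[r] = 2.4079, γ^t·E[r] = 1.579822, running G = 10.585258
t=5: π = [0.1472, 0.1776, 0.2100, 0.2668, 0.1983], E[r] = 2.4063, γ^t·E[r] = 1.420880, running G = 12.006138
t=6: π = [0.1472, 0.1775, 0.2101, 0.2669, 0.1982], E[r] = 2.4062, γ^t·E[r] = 1.278761, running G = 13.284900
t=7: π = [0.1472, 0.1775, 0.2101, 0.2669, 0.1982], E[r] = 2.4063, γ^t·E[r] = 1.150937, running G = 14.435836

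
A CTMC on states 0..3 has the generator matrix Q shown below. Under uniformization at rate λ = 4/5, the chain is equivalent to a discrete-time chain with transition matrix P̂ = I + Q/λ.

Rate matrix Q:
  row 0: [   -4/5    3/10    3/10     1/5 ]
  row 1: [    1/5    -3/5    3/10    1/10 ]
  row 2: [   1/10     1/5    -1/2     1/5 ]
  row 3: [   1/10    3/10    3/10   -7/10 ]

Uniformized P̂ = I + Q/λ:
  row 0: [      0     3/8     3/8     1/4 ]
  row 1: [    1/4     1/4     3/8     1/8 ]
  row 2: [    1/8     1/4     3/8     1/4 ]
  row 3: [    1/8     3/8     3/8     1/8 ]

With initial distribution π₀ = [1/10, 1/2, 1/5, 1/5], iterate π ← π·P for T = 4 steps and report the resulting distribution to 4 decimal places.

π = [0.1434, 0.2917, 0.3750, 0.1899]

t=0: π = [0.1000, 0.5000, 0.2000, 0.2000]
t=1: π = [0.1750, 0.2875, 0.3750, 0.1625]
t=2: π = [0.1391, 0.2922, 0.3750, 0.1938]
t=3: π = [0.1441, 0.2916, 0.3750, 0.1893]
t=4: π = [0.1434, 0.2917, 0.3750, 0.1899]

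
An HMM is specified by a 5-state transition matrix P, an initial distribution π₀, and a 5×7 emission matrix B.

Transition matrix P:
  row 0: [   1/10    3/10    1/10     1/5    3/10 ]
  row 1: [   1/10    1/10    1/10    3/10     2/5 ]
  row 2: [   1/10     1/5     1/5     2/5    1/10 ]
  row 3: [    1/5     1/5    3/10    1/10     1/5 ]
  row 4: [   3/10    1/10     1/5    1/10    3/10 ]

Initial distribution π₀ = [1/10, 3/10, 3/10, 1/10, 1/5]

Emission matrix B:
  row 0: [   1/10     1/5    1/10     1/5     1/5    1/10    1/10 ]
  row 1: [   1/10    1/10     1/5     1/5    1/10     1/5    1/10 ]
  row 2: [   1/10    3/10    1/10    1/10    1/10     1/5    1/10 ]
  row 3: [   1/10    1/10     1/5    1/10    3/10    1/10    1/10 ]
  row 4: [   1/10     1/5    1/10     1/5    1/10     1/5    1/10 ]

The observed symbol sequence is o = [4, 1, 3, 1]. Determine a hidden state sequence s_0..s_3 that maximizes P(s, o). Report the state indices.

t=0: δ = [2.000e-02, 3.000e-02, 3.000e-02, 3.000e-02, 2.000e-02]  (obs o_0=4)
t=1: δ = [1.200e-03, 6.000e-04, 2.700e-03, 1.200e-03, 2.400e-03]  ψ = [3, 0, 3, 2, 1]  (obs o_1=1)
t=2: δ = [1.440e-04, 1.080e-04, 5.400e-05, 1.080e-04, 1.440e-04]  ψ = [4, 2, 2, 2, 4]  (obs o_2=3)
t=3: δ = [8.640e-06, 4.320e-06, 9.720e-06, 3.240e-06, 8.640e-06]  ψ = [4, 0, 3, 1, 0]  (obs o_3=1)
backtrack: best end state = 2; path = [3, 2, 3, 2]

path = [3, 2, 3, 2]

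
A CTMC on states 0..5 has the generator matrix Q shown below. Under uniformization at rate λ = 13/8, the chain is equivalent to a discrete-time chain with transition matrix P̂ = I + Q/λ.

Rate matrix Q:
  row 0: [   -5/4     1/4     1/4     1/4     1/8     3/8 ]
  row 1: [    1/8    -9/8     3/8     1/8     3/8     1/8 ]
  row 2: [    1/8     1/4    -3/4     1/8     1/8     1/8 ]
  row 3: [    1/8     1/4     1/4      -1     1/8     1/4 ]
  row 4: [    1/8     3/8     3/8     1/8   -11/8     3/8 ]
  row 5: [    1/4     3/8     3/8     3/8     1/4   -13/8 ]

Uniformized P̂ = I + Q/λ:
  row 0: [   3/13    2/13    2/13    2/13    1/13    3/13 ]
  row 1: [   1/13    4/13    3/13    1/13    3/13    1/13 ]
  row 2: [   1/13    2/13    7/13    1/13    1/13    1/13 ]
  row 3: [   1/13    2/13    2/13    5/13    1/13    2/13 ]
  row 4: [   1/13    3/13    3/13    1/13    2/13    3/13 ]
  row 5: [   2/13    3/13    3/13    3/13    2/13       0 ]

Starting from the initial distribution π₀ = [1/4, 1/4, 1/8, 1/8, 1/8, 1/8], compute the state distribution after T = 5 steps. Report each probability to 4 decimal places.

π = [0.1014, 0.2039, 0.3047, 0.1483, 0.1270, 0.1147]

t=0: π = [0.2500, 0.2500, 0.1250, 0.1250, 0.1250, 0.1250]
t=1: π = [0.1250, 0.2115, 0.2404, 0.1538, 0.1346, 0.1346]
t=2: π = [0.1065, 0.2071, 0.2833, 0.1546, 0.1302, 0.1183]
t=3: π = [0.1024, 0.2048, 0.2978, 0.1509, 0.1279, 0.1161]
t=4: π = [0.1016, 0.2041, 0.3029, 0.1491, 0.1272, 0.1150]
t=5: π = [0.1014, 0.2039, 0.3047, 0.1483, 0.1270, 0.1147]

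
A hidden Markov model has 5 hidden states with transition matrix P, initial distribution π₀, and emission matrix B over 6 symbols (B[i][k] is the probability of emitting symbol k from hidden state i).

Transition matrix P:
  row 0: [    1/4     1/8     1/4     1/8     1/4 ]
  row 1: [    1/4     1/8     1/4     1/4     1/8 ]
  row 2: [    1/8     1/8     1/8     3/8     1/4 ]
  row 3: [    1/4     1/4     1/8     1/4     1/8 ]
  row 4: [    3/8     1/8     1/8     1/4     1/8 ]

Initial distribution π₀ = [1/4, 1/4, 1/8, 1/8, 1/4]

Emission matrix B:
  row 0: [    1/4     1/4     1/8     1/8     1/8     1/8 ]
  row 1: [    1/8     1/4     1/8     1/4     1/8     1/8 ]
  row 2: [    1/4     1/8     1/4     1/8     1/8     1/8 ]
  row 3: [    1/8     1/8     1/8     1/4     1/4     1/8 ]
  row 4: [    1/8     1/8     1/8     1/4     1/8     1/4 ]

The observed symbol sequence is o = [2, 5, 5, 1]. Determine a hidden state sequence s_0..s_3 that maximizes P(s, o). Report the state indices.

path = [4, 0, 4, 0]

t=0: δ = [3.125e-02, 3.125e-02, 3.125e-02, 1.562e-02, 3.125e-02]  (obs o_0=2)
t=1: δ = [1.465e-03, 4.883e-04, 9.766e-04, 1.465e-03, 1.953e-03]  ψ = [4, 0, 0, 2, 0]  (obs o_1=5)
t=2: δ = [9.155e-05, 4.578e-05, 4.578e-05, 6.104e-05, 9.155e-05]  ψ = [4, 3, 0, 4, 0]  (obs o_2=5)
t=3: δ = [8.583e-06, 3.815e-06, 2.861e-06, 2.861e-06, 2.861e-06]  ψ = [4, 3, 0, 4, 0]  (obs o_3=1)
backtrack: best end state = 0; path = [4, 0, 4, 0]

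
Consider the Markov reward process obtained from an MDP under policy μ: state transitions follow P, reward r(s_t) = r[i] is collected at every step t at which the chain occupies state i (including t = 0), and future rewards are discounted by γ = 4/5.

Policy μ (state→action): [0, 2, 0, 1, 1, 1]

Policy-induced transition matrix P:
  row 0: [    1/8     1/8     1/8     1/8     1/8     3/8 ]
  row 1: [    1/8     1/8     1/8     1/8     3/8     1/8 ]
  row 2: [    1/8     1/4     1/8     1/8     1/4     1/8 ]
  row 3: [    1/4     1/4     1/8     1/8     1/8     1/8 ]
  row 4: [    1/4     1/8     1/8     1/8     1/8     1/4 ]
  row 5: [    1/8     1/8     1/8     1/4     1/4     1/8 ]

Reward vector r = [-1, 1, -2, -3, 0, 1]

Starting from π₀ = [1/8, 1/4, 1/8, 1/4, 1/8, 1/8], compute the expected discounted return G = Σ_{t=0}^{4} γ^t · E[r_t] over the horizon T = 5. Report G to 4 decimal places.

t=0: π = [0.1250, 0.2500, 0.1250, 0.2500, 0.1250, 0.1250], E[r] = -0.7500, γ^t·E[r] = -0.750000, running G = -0.750000
t=1: π = [0.1719, 0.1719, 0.1250, 0.1406, 0.2188, 0.1719], E[r] = -0.5000, γ^t·E[r] = -0.400000, running G = -1.150000
t=2: π = [0.1699, 0.1582, 0.1250, 0.1465, 0.2051, 0.1953], E[r] = -0.5059, γ^t·E[r] = -0.323750, running G = -1.473750
t=3: π = [0.1689, 0.1589, 0.1250, 0.1494, 0.2046, 0.1931], E[r] = -0.5151, γ^t·E[r] = -0.263750, running G = -1.737500
t=4: π = [0.1693, 0.1593, 0.1250, 0.1491, 0.2045, 0.1928], E[r] = -0.5146, γ^t·E[r] = -0.210763, running G = -1.948263

G = -1.9483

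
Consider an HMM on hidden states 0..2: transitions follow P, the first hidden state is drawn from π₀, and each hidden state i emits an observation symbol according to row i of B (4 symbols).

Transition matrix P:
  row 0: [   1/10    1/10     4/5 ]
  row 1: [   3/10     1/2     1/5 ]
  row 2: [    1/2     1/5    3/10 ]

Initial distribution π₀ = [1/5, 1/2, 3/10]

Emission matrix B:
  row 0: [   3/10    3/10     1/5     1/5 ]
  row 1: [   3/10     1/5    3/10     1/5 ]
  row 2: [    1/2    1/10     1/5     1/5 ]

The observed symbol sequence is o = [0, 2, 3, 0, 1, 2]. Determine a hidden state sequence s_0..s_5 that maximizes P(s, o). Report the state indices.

t=0: δ = [6.000e-02, 1.500e-01, 1.500e-01]  (obs o_0=0)
t=1: δ = [1.500e-02, 2.250e-02, 9.600e-03]  ψ = [2, 1, 0]  (obs o_1=2)
t=2: δ = [1.350e-03, 2.250e-03, 2.400e-03]  ψ = [1, 1, 0]  (obs o_2=3)
t=3: δ = [3.600e-04, 3.375e-04, 5.400e-04]  ψ = [2, 1, 0]  (obs o_3=0)
t=4: δ = [8.100e-05, 3.375e-05, 2.880e-05]  ψ = [2, 1, 0]  (obs o_4=1)
t=5: δ = [2.880e-06, 5.063e-06, 1.296e-05]  ψ = [2, 1, 0]  (obs o_5=2)
backtrack: best end state = 2; path = [1, 1, 0, 2, 0, 2]

path = [1, 1, 0, 2, 0, 2]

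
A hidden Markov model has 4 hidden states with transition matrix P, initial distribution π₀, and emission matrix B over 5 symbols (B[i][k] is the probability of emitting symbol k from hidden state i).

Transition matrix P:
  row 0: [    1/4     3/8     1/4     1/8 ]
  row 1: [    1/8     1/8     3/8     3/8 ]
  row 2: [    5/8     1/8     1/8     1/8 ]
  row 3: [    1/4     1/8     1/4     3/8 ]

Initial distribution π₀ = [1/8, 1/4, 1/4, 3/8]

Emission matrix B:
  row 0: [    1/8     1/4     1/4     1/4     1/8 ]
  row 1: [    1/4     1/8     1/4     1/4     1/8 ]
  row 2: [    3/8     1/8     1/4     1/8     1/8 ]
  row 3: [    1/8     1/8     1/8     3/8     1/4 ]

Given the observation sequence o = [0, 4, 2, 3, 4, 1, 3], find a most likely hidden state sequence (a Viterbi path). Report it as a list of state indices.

t=0: δ = [1.562e-02, 6.250e-02, 9.375e-02, 4.688e-02]  (obs o_0=0)
t=1: δ = [7.324e-03, 1.465e-03, 2.930e-03, 5.859e-03]  ψ = [2, 2, 1, 1]  (obs o_1=4)
t=2: δ = [4.578e-04, 6.866e-04, 4.578e-04, 2.747e-04]  ψ = [0, 0, 0, 3]  (obs o_2=2)
t=3: δ = [7.153e-05, 4.292e-05, 3.219e-05, 9.656e-05]  ψ = [2, 0, 1, 1]  (obs o_3=3)
t=4: δ = [3.017e-06, 3.353e-06, 3.017e-06, 9.052e-06]  ψ = [3, 0, 3, 3]  (obs o_4=4)
t=5: δ = [5.658e-07, 1.414e-07, 2.829e-07, 4.243e-07]  ψ = [3, 0, 3, 3]  (obs o_5=1)
t=6: δ = [4.420e-08, 5.304e-08, 1.768e-08, 5.967e-08]  ψ = [2, 0, 0, 3]  (obs o_6=3)
backtrack: best end state = 3; path = [2, 0, 1, 3, 3, 3, 3]

path = [2, 0, 1, 3, 3, 3, 3]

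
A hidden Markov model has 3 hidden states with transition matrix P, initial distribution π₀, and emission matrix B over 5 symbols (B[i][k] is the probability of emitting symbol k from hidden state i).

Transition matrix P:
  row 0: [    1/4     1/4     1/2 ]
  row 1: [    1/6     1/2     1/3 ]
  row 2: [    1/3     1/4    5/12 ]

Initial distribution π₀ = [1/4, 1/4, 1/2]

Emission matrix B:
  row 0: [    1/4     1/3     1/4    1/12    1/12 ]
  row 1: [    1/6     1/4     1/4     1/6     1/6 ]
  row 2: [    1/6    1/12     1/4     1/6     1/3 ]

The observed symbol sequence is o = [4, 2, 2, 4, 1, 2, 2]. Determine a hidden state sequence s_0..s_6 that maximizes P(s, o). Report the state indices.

t=0: δ = [2.083e-02, 4.167e-02, 1.667e-01]  (obs o_0=4)
t=1: δ = [1.389e-02, 1.042e-02, 1.736e-02]  ψ = [2, 2, 2]  (obs o_1=2)
t=2: δ = [1.447e-03, 1.302e-03, 1.808e-03]  ψ = [2, 1, 2]  (obs o_2=2)
t=3: δ = [5.023e-05, 1.085e-04, 2.512e-04]  ψ = [2, 1, 2]  (obs o_3=4)
t=4: δ = [2.791e-05, 1.570e-05, 8.721e-06]  ψ = [2, 2, 2]  (obs o_4=1)
t=5: δ = [1.744e-06, 1.962e-06, 3.489e-06]  ψ = [0, 1, 0]  (obs o_5=2)
t=6: δ = [2.907e-07, 2.453e-07, 3.634e-07]  ψ = [2, 1, 2]  (obs o_6=2)
backtrack: best end state = 2; path = [2, 2, 2, 2, 0, 2, 2]

path = [2, 2, 2, 2, 0, 2, 2]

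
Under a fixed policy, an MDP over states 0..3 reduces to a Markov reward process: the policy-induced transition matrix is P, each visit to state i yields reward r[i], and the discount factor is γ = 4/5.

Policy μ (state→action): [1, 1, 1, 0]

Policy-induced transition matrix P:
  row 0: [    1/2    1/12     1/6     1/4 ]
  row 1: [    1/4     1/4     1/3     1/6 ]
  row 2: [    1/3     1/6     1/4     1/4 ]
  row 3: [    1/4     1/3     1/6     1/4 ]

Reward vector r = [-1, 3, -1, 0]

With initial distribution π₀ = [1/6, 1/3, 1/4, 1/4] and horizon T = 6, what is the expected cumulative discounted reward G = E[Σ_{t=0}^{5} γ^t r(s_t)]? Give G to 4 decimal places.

G = 0.6859

t=0: π = [0.1667, 0.3333, 0.2500, 0.2500], E[r] = 0.5833, γ^t·E[r] = 0.583333, running G = 0.583333
t=1: π = [0.3125, 0.2222, 0.2431, 0.2222], E[r] = 0.1111, γ^t·E[r] = 0.088889, running G = 0.672222
t=2: π = [0.3484, 0.1962, 0.2240, 0.2315], E[r] = 0.0162, γ^t·E[r] = 0.010370, running G = 0.682593
t=3: π = [0.3558, 0.1926, 0.2180, 0.2337], E[r] = 0.0039, γ^t·E[r] = 0.002000, running G = 0.684593
t=4: π = [0.3571, 0.1920, 0.2169, 0.2340], E[r] = 0.0020, γ^t·E[r] = 0.000815, running G = 0.685407
t=5: π = [0.3574, 0.1919, 0.2167, 0.2340], E[r] = 0.0016, γ^t·E[r] = 0.000525, running G = 0.685932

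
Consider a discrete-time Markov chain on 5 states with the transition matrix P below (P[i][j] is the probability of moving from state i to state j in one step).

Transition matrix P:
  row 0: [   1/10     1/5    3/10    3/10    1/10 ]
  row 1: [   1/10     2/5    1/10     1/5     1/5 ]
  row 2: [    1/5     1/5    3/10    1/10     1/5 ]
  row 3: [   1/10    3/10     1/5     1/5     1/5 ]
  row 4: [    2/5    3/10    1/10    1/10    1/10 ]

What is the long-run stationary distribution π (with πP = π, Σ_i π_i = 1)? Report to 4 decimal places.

π = [0.1689, 0.2935, 0.1899, 0.1813, 0.1665]

Balance equations π_j = Σ_i π_i·P[i][j]:
  π_0 = 1/10·π_0 + 1/10·π_1 + 1/5·π_2 + 1/10·π_3 + 2/5·π_4
  π_1 = 1/5·π_0 + 2/5·π_1 + 1/5·π_2 + 3/10·π_3 + 3/10·π_4
  π_2 = 3/10·π_0 + 1/10·π_1 + 3/10·π_2 + 1/5·π_3 + 1/10·π_4
  π_3 = 3/10·π_0 + 1/5·π_1 + 1/10·π_2 + 1/5·π_3 + 1/10·π_4
  normalize: π_0 + π_1 + π_2 + π_3 + π_4 = 1
Solving the linear system gives exactly π = [137/811, 238/811, 154/811, 147/811, 135/811].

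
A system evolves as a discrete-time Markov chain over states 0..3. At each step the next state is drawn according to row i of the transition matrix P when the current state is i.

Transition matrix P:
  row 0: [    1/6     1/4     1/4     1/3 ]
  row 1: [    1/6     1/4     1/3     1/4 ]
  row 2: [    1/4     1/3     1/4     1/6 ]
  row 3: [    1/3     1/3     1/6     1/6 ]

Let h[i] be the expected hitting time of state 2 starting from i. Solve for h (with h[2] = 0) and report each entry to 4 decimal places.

First-step conditioning: h[2] = 0; for i ≠ 2, h[i] = 1 + Σ_k P[i][k]·h[k].
  h[0] = 1 + 1/6·h[0] + 1/4·h[1] + 1/3·h[3]
  h[1] = 1 + 1/6·h[0] + 1/4·h[1] + 1/4·h[3]
  h[3] = 1 + 1/3·h[0] + 1/3·h[1] + 1/6·h[3]
Solving the 3×3 linear system over states ≠ 2 gives exactly h = [507/127, 462/127, 0, 540/127] (h[2] = 0 is the target).

h = [3.9921, 3.6378, 0.0000, 4.2520]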